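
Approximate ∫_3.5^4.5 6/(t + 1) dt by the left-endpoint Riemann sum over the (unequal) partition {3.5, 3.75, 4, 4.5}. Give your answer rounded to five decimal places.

Subinterval widths: 0.25, 0.25, 0.5.
Left endpoints: 3.5, 3.75, 4.
f(3.5) = 4/3, f(3.75) = 24/19, f(4) = 1.2.
Sum = Σ Δt_i · f(t_i).
Sum ≈ 1.24912.

1.24912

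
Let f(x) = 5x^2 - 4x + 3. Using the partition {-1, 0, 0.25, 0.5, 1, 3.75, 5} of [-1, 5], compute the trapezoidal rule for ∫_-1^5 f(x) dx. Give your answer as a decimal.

199.921875

Subinterval widths: 1, 0.25, 0.25, 0.5, 2.75, 1.25.
f(-1) = 12, f(0) = 3, f(0.25) = 2.3125, f(0.5) = 2.25, f(1) = 4, f(3.75) = 58.3125, f(5) = 108.
On each subinterval the trapezoid contributes (Δx_i/2)·[f(x_{i-1}) + f(x_i)].
Sum = 199.921875.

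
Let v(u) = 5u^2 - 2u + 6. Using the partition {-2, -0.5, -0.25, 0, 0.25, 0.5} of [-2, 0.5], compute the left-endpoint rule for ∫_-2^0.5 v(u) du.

Subinterval widths: 1.5, 0.25, 0.25, 0.25, 0.25.
Left endpoints: -2, -0.5, -0.25, 0, 0.25.
v(-2) = 30, v(-0.5) = 8.25, v(-0.25) = 6.8125, v(0) = 6, v(0.25) = 5.8125.
Sum = Σ Δu_i · v(u_i).
Sum = 51.71875.

51.71875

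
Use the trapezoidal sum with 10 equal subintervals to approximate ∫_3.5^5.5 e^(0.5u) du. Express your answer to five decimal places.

Δu = (5.5 − 3.5)/10 = 0.2.
f(3.5) ≈ 5.75460, f(3.7) ≈ 6.35982, f(3.9) ≈ 7.02869, f(4.1) ≈ 7.76790, f(4.3) ≈ 8.58486, f(4.5) ≈ 9.48774, f(4.7) ≈ 10.48557, f(4.9) ≈ 11.58835, f(5.1) ≈ 12.80710, f(5.3) ≈ 14.15404, f(5.5) ≈ 15.64263.
T_10 = (Δu/2)·[f(u_0) + 2f(u_1) + ... + 2f(u_{9}) + f(u_10)].
Sum ≈ 19.79254.

19.79254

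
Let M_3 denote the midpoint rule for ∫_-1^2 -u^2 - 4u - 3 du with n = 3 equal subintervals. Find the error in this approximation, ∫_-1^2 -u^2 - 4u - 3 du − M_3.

-0.25

Exact integral: ∫_-1^2 f(u) du = -18.
M_3 = -17.75.
Error = -18 − (-17.75) = -0.25.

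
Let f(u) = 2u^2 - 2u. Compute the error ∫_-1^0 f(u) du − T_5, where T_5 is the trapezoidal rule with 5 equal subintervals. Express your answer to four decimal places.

Exact integral: ∫_-1^0 f(u) du ≈ 1.666667.
T_5 = 1.68.
Error ≈ 1.666667 − 1.68 ≈ -0.0133.

-0.0133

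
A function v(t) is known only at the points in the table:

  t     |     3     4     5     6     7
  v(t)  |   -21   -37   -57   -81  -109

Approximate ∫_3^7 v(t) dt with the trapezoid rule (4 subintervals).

Δt = 1.
T_4 = (1/2)·[(-21) + 2·(-37) + 2·(-57) + 2·(-81) + (-109)] = -240.

-240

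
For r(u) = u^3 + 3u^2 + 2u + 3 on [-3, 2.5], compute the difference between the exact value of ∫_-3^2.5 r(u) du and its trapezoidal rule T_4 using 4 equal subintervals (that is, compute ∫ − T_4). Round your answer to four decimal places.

Exact integral: ∫_-3^2.5 r(u) du = 45.890625.
T_4 ≈ 49.790039.
Error ≈ 45.890625 − 49.790039 ≈ -3.8994.

-3.8994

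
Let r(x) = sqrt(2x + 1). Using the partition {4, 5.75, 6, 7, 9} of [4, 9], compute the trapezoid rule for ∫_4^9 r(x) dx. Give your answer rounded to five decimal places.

Subinterval widths: 1.75, 0.25, 1, 2.
r(4) ≈ 3.00000, r(5.75) ≈ 3.53553, r(6) ≈ 3.60555, r(7) ≈ 3.87298, r(9) ≈ 4.35890.
On each subinterval the trapezoid contributes (Δx_i/2)·[r(x_{i-1}) + r(x_i)].
Sum ≈ 18.58238.

18.58238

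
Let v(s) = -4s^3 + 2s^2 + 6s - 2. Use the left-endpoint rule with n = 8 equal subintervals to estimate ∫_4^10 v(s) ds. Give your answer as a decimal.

Δs = (10 − 4)/8 = 0.75.
Left endpoints: 4, 4.75, 5.5, 6.25, 7, 7.75, 8.5, 9.25.
v(4) = -202, v(4.75) = -357.0625, v(5.5) = -574, v(6.25) = -862.9375, v(7) = -1234, v(7.75) = -1697.3125, v(8.5) = -2263, v(9.25) = -2941.1875.
Sum = Δs · [v(4) + v(4.75) + v(5.5) + ...].
Sum = -7598.625.

-7598.625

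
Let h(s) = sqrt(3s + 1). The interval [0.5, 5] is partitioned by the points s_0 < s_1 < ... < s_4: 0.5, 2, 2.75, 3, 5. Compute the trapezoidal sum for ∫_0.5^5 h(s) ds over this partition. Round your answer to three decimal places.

Subinterval widths: 1.5, 0.75, 0.25, 2.
h(0.5) ≈ 1.581, h(2) ≈ 2.646, h(2.75) ≈ 3.041, h(3) ≈ 3.162, h(5) ≈ 4.000.
On each subinterval the trapezoid contributes (Δs_i/2)·[h(s_{i-1}) + h(s_i)].
Sum ≈ 13.241.

13.241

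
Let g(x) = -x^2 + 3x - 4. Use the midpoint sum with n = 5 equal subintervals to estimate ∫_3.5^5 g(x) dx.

-14.23875

Δx = (5 − 3.5)/5 = 0.3.
Midpoints: 3.65, 3.95, 4.25, 4.55, 4.85.
g(3.65) = -6.3725, g(3.95) = -7.7525, g(4.25) = -9.3125, g(4.55) = -11.0525, g(4.85) = -12.9725.
Sum = Δx · [g(3.65) + g(3.95) + g(4.25) + g(4.55) + g(4.85)].
Sum = -14.23875.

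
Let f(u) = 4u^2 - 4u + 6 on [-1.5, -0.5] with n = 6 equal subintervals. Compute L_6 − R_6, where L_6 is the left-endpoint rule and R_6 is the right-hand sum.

2

L_6 ≈ 15.3518519.
R_6 ≈ 13.3518519.
L_6 − R_6 = 2.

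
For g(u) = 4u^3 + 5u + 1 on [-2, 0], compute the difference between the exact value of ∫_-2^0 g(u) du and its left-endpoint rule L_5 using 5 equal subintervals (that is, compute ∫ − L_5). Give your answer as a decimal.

Exact integral: ∫_-2^0 g(u) du = -24.
L_5 = -33.04.
Error = -24 − (-33.04) = 9.04.

9.04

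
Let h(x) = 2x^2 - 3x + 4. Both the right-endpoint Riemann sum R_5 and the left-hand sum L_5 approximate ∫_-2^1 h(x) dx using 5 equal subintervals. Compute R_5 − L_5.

-9

R_5 = 18.36.
L_5 = 27.36.
R_5 − L_5 = -9.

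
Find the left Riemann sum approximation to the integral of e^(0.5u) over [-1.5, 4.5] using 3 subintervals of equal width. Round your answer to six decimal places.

Δu = (4.5 − (-1.5))/3 = 2.
Left endpoints: -1.5, 0.5, 2.5.
f(-1.5) ≈ 0.472367, f(0.5) ≈ 1.284025, f(2.5) ≈ 3.490343.
Sum = Δu · [f(-1.5) + f(0.5) + f(2.5)].
Sum ≈ 10.493470.

10.493470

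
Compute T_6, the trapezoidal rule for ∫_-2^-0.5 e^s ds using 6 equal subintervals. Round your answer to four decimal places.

0.4736

Δs = (-0.5 − (-2))/6 = 0.25.
f(-2) ≈ 0.1353, f(-1.75) ≈ 0.1738, f(-1.5) ≈ 0.2231, f(-1.25) ≈ 0.2865, f(-1) ≈ 0.3679, f(-0.75) ≈ 0.4724, f(-0.5) ≈ 0.6065.
T_6 = (Δs/2)·[f(s_0) + 2f(s_1) + ... + 2f(s_{5}) + f(s_6)].
Sum ≈ 0.4736.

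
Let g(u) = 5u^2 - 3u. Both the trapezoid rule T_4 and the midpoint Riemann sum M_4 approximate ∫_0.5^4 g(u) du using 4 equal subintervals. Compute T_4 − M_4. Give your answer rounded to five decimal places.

T_4 = 85.06640625.
M_4 ≈ 81.7167969.
T_4 − M_4 ≈ 3.34961.

3.34961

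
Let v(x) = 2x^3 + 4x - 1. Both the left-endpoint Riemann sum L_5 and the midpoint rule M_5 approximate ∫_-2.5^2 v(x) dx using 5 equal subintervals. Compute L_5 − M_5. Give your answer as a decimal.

L_5 = -50.805.
M_5 = -20.075625.
L_5 − M_5 = -30.729375.

-30.729375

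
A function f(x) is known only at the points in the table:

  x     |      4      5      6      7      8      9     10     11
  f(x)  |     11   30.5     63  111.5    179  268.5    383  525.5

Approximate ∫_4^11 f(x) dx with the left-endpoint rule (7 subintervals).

1046.5

Δx = 1.
Sum = 1·[11 + 30.5 + 63 + 111.5 + 179 + 268.5 + 383] = 1046.5.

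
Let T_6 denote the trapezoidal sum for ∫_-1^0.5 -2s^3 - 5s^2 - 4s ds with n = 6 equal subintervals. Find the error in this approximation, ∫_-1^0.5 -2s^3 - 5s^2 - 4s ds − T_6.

0.0546875

Exact integral: ∫_-1^0.5 f(s) ds = 0.09375.
T_6 = 0.0390625.
Error = 0.09375 − 0.0390625 = 0.0546875.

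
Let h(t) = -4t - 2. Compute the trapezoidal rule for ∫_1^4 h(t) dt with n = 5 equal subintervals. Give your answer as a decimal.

-36

Δt = (4 − 1)/5 = 0.6.
h(1) = -6, h(1.6) = -8.4, h(2.2) = -10.8, h(2.8) = -13.2, h(3.4) = -15.6, h(4) = -18.
T_5 = (Δt/2)·[h(t_0) + 2h(t_1) + ... + 2h(t_{4}) + h(t_5)].
Sum = -36.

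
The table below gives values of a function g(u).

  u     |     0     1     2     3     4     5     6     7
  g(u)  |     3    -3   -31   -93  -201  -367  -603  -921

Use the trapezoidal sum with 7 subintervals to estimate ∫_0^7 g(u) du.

-1757

Δu = 1.
T_7 = (1/2)·[3 + 2·(-3) + 2·(-31) + 2·(-93) + 2·(-201) + 2·(-367) + 2·(-603) + (-921)] = -1757.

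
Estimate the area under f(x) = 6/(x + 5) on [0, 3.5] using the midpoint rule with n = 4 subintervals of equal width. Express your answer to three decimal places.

Δx = (3.5 − 0)/4 = 0.875.
Midpoints: 0.4375, 1.3125, 2.1875, 3.0625.
f(0.4375) = 32/29, f(1.3125) = 96/101, f(2.1875) = 96/115, f(3.0625) = 32/43.
Sum = Δx · [f(0.4375) + f(1.3125) + f(2.1875) + f(3.0625)].
Sum ≈ 3.179.

3.179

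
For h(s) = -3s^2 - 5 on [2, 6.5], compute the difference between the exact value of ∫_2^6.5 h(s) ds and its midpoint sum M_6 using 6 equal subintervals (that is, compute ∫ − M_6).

Exact integral: ∫_2^6.5 h(s) ds = -289.125.
M_6 = -288.4921875.
Error = -289.125 − (-288.4921875) = -0.6328125.

-0.6328125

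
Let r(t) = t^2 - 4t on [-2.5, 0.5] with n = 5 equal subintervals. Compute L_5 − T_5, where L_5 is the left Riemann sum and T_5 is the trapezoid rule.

5.4

L_5 = 22.83.
T_5 = 17.43.
L_5 − T_5 = 5.4.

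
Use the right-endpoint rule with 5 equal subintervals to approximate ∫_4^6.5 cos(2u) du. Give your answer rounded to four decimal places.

Δu = (6.5 − 4)/5 = 0.5.
Right endpoints: 4.5, 5, 5.5, 6, 6.5.
f(4.5) ≈ -0.9111, f(5) ≈ -0.8391, f(5.5) ≈ 0.0044, f(6) ≈ 0.8439, f(6.5) ≈ 0.9074.
Sum = Δu · [f(4.5) + f(5) + f(5.5) + f(6) + f(6.5)].
Sum ≈ 0.0028.

0.0028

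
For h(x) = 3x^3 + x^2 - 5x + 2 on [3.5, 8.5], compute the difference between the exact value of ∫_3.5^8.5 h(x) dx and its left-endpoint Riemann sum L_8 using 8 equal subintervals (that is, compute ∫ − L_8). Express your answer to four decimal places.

Exact integral: ∫_3.5^8.5 h(x) dx ≈ 3852.916667.
L_8 = 3324.3359375.
Error ≈ 3852.916667 − 3324.3359375 ≈ 528.5807.

528.5807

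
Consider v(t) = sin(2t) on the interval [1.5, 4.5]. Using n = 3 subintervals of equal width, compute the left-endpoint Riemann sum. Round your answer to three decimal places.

-0.161

Δt = (4.5 − 1.5)/3 = 1.
Left endpoints: 1.5, 2.5, 3.5.
v(1.5) ≈ 0.141, v(2.5) ≈ -0.959, v(3.5) ≈ 0.657.
Sum = Δt · [v(1.5) + v(2.5) + v(3.5)].
Sum ≈ -0.161.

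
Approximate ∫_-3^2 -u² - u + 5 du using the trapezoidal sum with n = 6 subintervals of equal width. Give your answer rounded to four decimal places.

15.2546

Δu = (2 − (-3))/6 = 5/6.
f(-3) = -1, f(-13/6) = 89/36, f(-4/3) = 41/9, f(-0.5) = 5.25, f(1/3) = 41/9, f(7/6) = 89/36, f(2) = -1.
T_6 = (Δu/2)·[f(u_0) + 2f(u_1) + ... + 2f(u_{5}) + f(u_6)].
Sum ≈ 15.2546.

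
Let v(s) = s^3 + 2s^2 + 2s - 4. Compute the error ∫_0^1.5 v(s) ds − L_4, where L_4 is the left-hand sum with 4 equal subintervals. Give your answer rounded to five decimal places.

1.88965

Exact integral: ∫_0^1.5 v(s) ds = -0.234375.
L_4 ≈ -2.1240234.
Error ≈ -0.234375 − (-2.1240234) ≈ 1.88965.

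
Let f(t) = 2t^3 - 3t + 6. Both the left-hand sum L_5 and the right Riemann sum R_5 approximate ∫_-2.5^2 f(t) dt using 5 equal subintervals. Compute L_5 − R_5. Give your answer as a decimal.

L_5 = 2.745.
R_5 = 33.12.
L_5 − R_5 = -30.375.

-30.375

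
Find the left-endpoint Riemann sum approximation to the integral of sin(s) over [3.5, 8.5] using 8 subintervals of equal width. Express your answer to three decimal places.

Δs = (8.5 − 3.5)/8 = 0.625.
Left endpoints: 3.5, 4.125, 4.75, 5.375, 6, 6.625, 7.25, 7.875.
f(3.5) ≈ -0.351, f(4.125) ≈ -0.832, f(4.75) ≈ -0.999, f(5.375) ≈ -0.788, f(6) ≈ -0.279, f(6.625) ≈ 0.335, f(7.25) ≈ 0.823, f(7.875) ≈ 1.000.
Sum = Δs · [f(3.5) + f(4.125) + f(4.75) + ...].
Sum ≈ -0.683.

-0.683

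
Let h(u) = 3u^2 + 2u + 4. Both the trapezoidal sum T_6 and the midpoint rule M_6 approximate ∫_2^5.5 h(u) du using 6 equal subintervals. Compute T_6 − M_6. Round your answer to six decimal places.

T_6 ≈ 199.22048611.
M_6 ≈ 198.32725694.
T_6 − M_6 ≈ 0.893229.

0.893229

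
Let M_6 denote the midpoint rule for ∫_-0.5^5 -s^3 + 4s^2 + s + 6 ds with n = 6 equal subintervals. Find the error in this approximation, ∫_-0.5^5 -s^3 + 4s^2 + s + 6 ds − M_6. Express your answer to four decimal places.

-1.0591

Exact integral: ∫_-0.5^5 f(s) ds ≈ 55.973958.
M_6 ≈ 57.033058.
Error ≈ 55.973958 − 57.033058 ≈ -1.0591.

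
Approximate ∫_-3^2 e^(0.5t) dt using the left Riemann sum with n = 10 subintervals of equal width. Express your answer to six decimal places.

4.392480

Δt = (2 − (-3))/10 = 0.5.
Left endpoints: -3, -2.5, -2, -1.5, -1, -0.5, 0, 0.5, 1, 1.5.
f(-3) ≈ 0.223130, f(-2.5) ≈ 0.286505, f(-2) ≈ 0.367879, f(-1.5) ≈ 0.472367, f(-1) ≈ 0.606531, f(-0.5) ≈ 0.778801, f(0) ≈ 1.000000, f(0.5) ≈ 1.284025, f(1) ≈ 1.648721, f(1.5) ≈ 2.117000.
Sum = Δt · [f(-3) + f(-2.5) + f(-2) + ...].
Sum ≈ 4.392480.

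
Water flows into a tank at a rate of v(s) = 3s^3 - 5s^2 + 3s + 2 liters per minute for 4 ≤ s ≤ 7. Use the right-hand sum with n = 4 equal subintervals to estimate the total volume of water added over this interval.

Δs = (7 − 4)/4 = 0.75.
Right endpoints: 4.75, 5.5, 6.25, 7.
v(4.75) = 224.953125, v(5.5) = 366.375, v(6.25) = 557.859375, v(7) = 807.
Sum = Δs · [v(4.75) + v(5.5) + v(6.25) + v(7)].
Sum = 1467.140625.

1467.140625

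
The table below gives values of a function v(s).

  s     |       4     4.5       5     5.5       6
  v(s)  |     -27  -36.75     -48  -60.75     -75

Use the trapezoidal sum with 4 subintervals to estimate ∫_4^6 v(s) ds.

Δs = 0.5.
T_4 = (0.5/2)·[(-27) + 2·(-36.75) + 2·(-48) + 2·(-60.75) + (-75)] = -98.25.

-98.25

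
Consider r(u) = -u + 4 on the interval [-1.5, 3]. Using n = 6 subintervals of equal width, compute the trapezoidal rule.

14.625

Δu = (3 − (-1.5))/6 = 0.75.
r(-1.5) = 5.5, r(-0.75) = 4.75, r(0) = 4, r(0.75) = 3.25, r(1.5) = 2.5, r(2.25) = 1.75, r(3) = 1.
T_6 = (Δu/2)·[r(u_0) + 2r(u_1) + ... + 2r(u_{5}) + r(u_6)].
Sum = 14.625.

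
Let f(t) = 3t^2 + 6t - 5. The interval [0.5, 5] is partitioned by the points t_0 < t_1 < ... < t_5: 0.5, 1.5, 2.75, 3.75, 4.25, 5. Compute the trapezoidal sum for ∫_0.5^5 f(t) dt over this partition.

Subinterval widths: 1, 1.25, 1, 0.5, 0.75.
f(0.5) = -1.25, f(1.5) = 10.75, f(2.75) = 34.1875, f(3.75) = 59.6875, f(4.25) = 74.6875, f(5) = 100.
On each subinterval the trapezoid contributes (Δt_i/2)·[f(t_{i-1}) + f(t_i)].
Sum = 178.875.

178.875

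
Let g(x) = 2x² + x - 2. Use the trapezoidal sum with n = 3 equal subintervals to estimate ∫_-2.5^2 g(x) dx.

9

Δx = (2 − (-2.5))/3 = 1.5.
g(-2.5) = 8, g(-1) = -1, g(0.5) = -1, g(2) = 8.
T_3 = (Δx/2)·[g(x_0) + 2g(x_1) + 2g(x_2) + g(x_3)].
Sum = 9.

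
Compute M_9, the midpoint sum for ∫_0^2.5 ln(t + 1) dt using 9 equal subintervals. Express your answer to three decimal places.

1.887

Δt = (2.5 − 0)/9 = 5/18.
Midpoints: 5/36, 5/12, 25/36, 35/36, 1.25, 55/36, 65/36, 25/12, 85/36.
f(5/36) ≈ 0.130, f(5/12) ≈ 0.348, f(25/36) ≈ 0.527, f(35/36) ≈ 0.679, f(1.25) ≈ 0.811, f(55/36) ≈ 0.927, f(65/36) ≈ 1.032, f(25/12) ≈ 1.126, f(85/36) ≈ 1.212.
Sum = Δt · [f(5/36) + f(5/12) + f(25/36) + ...].
Sum ≈ 1.887.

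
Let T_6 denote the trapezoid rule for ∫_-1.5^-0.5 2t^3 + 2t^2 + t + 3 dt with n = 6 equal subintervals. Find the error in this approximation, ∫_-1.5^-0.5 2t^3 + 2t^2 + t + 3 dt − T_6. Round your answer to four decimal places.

Exact integral: ∫_-1.5^-0.5 f(t) dt ≈ 1.666667.
T_6 ≈ 1.648148.
Error ≈ 1.666667 − 1.648148 ≈ 0.0185.

0.0185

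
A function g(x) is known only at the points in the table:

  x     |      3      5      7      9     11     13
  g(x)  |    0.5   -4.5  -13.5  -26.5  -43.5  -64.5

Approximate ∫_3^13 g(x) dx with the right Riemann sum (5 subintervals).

-305

Δx = 2.
Sum = 2·[(-4.5) + (-13.5) + (-26.5) + (-43.5) + (-64.5)] = -305.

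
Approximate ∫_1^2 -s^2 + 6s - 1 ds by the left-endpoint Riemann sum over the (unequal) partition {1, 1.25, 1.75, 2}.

5.078125

Subinterval widths: 0.25, 0.5, 0.25.
Left endpoints: 1, 1.25, 1.75.
f(1) = 4, f(1.25) = 4.9375, f(1.75) = 6.4375.
Sum = Σ Δs_i · f(s_i).
Sum = 5.078125.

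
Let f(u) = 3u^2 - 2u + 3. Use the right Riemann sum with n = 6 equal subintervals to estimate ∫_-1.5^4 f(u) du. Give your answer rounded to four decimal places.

86.3003

Δu = (4 − (-1.5))/6 = 11/12.
Right endpoints: -7/12, 1/3, 1.25, 13/6, 37/12, 4.
f(-7/12) = 5.1875, f(1/3) = 8/3, f(1.25) = 5.1875, f(13/6) = 12.75, f(37/12) = 1217/48, f(4) = 43.
Sum = Δu · [f(-7/12) + f(1/3) + f(1.25) + ...].
Sum ≈ 86.3003.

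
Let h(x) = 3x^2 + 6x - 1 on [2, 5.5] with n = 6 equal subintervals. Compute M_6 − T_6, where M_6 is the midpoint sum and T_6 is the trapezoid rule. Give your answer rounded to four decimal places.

-0.8932

M_6 ≈ 233.327257.
T_6 ≈ 234.220486.
M_6 − T_6 ≈ -0.8932.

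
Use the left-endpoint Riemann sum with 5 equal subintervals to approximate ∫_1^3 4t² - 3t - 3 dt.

11.68

Δt = (3 − 1)/5 = 0.4.
Left endpoints: 1, 1.4, 1.8, 2.2, 2.6.
f(1) = -2, f(1.4) = 0.64, f(1.8) = 4.56, f(2.2) = 9.76, f(2.6) = 16.24.
Sum = Δt · [f(1) + f(1.4) + f(1.8) + f(2.2) + f(2.6)].
Sum = 11.68.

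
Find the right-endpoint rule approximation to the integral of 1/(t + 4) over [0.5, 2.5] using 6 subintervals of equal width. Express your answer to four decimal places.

Δt = (2.5 − 0.5)/6 = 1/3.
Right endpoints: 5/6, 7/6, 1.5, 11/6, 13/6, 2.5.
f(5/6) = 6/29, f(7/6) = 6/31, f(1.5) = 2/11, f(11/6) = 6/35, f(13/6) = 6/37, f(2.5) = 2/13.
Sum = Δt · [f(5/6) + f(7/6) + f(1.5) + ...].
Sum ≈ 0.3566.

0.3566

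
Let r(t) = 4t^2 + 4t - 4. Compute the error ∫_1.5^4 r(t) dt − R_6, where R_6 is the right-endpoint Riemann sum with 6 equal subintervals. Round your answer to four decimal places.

-13.8310

Exact integral: ∫_1.5^4 r(t) dt ≈ 98.333333.
R_6 ≈ 112.164352.
Error ≈ 98.333333 − 112.164352 ≈ -13.8310.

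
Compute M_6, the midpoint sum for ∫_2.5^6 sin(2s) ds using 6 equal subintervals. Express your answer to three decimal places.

-0.297

Δs = (6 − 2.5)/6 = 7/12.
Midpoints: 67/24, 3.375, 95/24, 109/24, 5.125, 137/24.
f(67/24) ≈ -0.644, f(3.375) ≈ 0.450, f(95/24) ≈ 0.998, f(109/24) ≈ 0.335, f(5.125) ≈ -0.735, f(137/24) ≈ -0.913.
Sum = Δs · [f(67/24) + f(3.375) + f(95/24) + ...].
Sum ≈ -0.297.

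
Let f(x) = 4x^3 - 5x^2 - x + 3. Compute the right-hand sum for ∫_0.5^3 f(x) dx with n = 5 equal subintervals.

56.25

Δx = (3 − 0.5)/5 = 0.5.
Right endpoints: 1, 1.5, 2, 2.5, 3.
f(1) = 1, f(1.5) = 3.75, f(2) = 13, f(2.5) = 31.75, f(3) = 63.
Sum = Δx · [f(1) + f(1.5) + f(2) + f(2.5) + f(3)].
Sum = 56.25.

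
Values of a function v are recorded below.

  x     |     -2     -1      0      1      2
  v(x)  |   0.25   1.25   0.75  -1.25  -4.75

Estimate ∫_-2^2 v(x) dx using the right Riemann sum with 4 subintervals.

Δx = 1.
Sum = 1·[1.25 + 0.75 + (-1.25) + (-4.75)] = -4.

-4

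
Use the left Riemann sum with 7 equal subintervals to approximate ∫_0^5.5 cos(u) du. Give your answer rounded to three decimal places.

-0.554

Δu = (5.5 − 0)/7 = 11/14.
Left endpoints: 0, 11/14, 11/7, 33/14, 22/7, 55/14, 33/7.
f(0) ≈ 1.000, f(11/14) ≈ 0.707, f(11/7) ≈ -0.001, f(33/14) ≈ -0.708, f(22/7) ≈ -1.000, f(55/14) ≈ -0.706, f(33/7) ≈ 0.002.
Sum = Δu · [f(0) + f(11/14) + f(11/7) + ...].
Sum ≈ -0.554.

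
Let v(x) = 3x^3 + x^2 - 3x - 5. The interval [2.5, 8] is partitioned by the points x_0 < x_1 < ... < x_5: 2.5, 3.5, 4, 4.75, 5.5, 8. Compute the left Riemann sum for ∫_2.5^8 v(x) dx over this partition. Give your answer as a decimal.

Subinterval widths: 1, 0.5, 0.75, 0.75, 2.5.
Left endpoints: 2.5, 3.5, 4, 4.75, 5.5.
v(2.5) = 40.625, v(3.5) = 125.375, v(4) = 191, v(4.75) = 324.828125, v(5.5) = 507.875.
Sum = Σ Δx_i · v(x_i).
Sum = 1759.87109375.

1759.87109375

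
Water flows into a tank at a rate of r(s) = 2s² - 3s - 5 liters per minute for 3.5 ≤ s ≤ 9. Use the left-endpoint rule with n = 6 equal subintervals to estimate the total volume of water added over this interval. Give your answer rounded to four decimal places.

272.8738

Δs = (9 − 3.5)/6 = 11/12.
Left endpoints: 3.5, 53/12, 16/3, 6.25, 43/6, 97/12.
r(3.5) = 9, r(53/12) = 1495/72, r(16/3) = 323/9, r(6.25) = 54.375, r(43/6) = 686/9, r(97/12) = 7303/72.
Sum = Δs · [r(3.5) + r(53/12) + r(16/3) + ...].
Sum ≈ 272.8738.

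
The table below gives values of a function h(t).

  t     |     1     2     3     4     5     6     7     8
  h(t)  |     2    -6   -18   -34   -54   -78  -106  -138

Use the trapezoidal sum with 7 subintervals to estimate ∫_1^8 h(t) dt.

-364

Δt = 1.
T_7 = (1/2)·[2 + 2·(-6) + 2·(-18) + 2·(-34) + 2·(-54) + 2·(-78) + 2·(-106) + (-138)] = -364.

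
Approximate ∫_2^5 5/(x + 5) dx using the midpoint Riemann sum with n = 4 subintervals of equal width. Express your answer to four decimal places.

1.7822

Δx = (5 − 2)/4 = 0.75.
Midpoints: 2.375, 3.125, 3.875, 4.625.
f(2.375) = 40/59, f(3.125) = 8/13, f(3.875) = 40/71, f(4.625) = 40/77.
Sum = Δx · [f(2.375) + f(3.125) + f(3.875) + f(4.625)].
Sum ≈ 1.7822.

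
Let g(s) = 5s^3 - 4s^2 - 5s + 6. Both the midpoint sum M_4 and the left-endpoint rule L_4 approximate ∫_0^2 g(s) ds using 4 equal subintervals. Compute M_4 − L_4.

2.125

M_4 = 10.875.
L_4 = 8.75.
M_4 − L_4 = 2.125.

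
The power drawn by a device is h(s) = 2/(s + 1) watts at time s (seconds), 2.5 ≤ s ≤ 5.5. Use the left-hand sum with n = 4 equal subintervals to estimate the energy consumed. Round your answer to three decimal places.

1.342

Δs = (5.5 − 2.5)/4 = 0.75.
Left endpoints: 2.5, 3.25, 4, 4.75.
h(2.5) = 4/7, h(3.25) = 8/17, h(4) = 0.4, h(4.75) = 8/23.
Sum = Δs · [h(2.5) + h(3.25) + h(4) + h(4.75)].
Sum ≈ 1.342.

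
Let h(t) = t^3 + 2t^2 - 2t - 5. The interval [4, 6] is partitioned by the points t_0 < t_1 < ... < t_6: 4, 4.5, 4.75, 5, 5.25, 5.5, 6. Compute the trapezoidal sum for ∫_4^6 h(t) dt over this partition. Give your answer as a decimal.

332.21875

Subinterval widths: 0.5, 0.25, 0.25, 0.25, 0.25, 0.5.
h(4) = 83, h(4.5) = 117.625, h(4.75) = 137.796875, h(5) = 160, h(5.25) = 184.328125, h(5.5) = 210.875, h(6) = 271.
On each subinterval the trapezoid contributes (Δt_i/2)·[h(t_{i-1}) + h(t_i)].
Sum = 332.21875.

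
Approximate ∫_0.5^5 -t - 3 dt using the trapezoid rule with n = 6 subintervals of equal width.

-25.875

Δt = (5 − 0.5)/6 = 0.75.
f(0.5) = -3.5, f(1.25) = -4.25, f(2) = -5, f(2.75) = -5.75, f(3.5) = -6.5, f(4.25) = -7.25, f(5) = -8.
T_6 = (Δt/2)·[f(t_0) + 2f(t_1) + ... + 2f(t_{5}) + f(t_6)].
Sum = -25.875.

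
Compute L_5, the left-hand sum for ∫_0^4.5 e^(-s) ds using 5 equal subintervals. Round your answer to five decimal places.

Δs = (4.5 − 0)/5 = 0.9.
Left endpoints: 0, 0.9, 1.8, 2.7, 3.6.
f(0) ≈ 1.00000, f(0.9) ≈ 0.40657, f(1.8) ≈ 0.16530, f(2.7) ≈ 0.06721, f(3.6) ≈ 0.02732.
Sum = Δs · [f(0) + f(0.9) + f(1.8) + f(2.7) + f(3.6)].
Sum ≈ 1.49976.

1.49976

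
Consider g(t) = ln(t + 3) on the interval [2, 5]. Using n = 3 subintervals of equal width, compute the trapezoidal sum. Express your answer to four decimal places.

5.5821

Δt = (5 − 2)/3 = 1.
g(2) ≈ 1.6094, g(3) ≈ 1.7918, g(4) ≈ 1.9459, g(5) ≈ 2.0794.
T_3 = (Δt/2)·[g(t_0) + 2g(t_1) + 2g(t_2) + g(t_3)].
Sum ≈ 5.5821.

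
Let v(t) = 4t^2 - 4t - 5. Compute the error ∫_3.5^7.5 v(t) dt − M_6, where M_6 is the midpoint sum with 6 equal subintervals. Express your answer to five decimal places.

0.59259

Exact integral: ∫_3.5^7.5 v(t) dt ≈ 397.3333333.
M_6 ≈ 396.7407407.
Error ≈ 397.3333333 − 396.7407407 ≈ 0.59259.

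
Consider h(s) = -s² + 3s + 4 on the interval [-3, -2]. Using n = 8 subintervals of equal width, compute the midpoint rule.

-9.83203125

Δs = (-2 − (-3))/8 = 0.125.
Midpoints: -2.9375, -2.8125, -2.6875, -2.5625, -2.4375, -2.3125, -2.1875, -2.0625.
h(-2.9375) = -13.44140625, h(-2.8125) = -12.34765625, h(-2.6875) = -11.28515625, h(-2.5625) = -10.25390625, h(-2.4375) = -9.25390625, h(-2.3125) = -8.28515625, h(-2.1875) = -7.34765625, h(-2.0625) = -6.44140625.
Sum = Δs · [h(-2.9375) + h(-2.8125) + h(-2.6875) + ...].
Sum = -9.83203125.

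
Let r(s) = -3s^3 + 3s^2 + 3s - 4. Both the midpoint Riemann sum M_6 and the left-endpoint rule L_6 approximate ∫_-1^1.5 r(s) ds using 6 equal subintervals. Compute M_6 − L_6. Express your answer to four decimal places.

M_6 ≈ -6.824002.
L_6 ≈ -6.351997.
M_6 − L_6 ≈ -0.4720.

-0.4720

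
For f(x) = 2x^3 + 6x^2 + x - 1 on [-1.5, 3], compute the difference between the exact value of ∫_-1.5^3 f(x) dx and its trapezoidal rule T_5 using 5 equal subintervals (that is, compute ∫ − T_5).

-6.37875

Exact integral: ∫_-1.5^3 f(x) dx = 97.59375.
T_5 = 103.9725.
Error = 97.59375 − 103.9725 = -6.37875.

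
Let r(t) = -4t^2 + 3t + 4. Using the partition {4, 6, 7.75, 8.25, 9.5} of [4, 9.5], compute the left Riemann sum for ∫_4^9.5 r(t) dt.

-720.375

Subinterval widths: 2, 1.75, 0.5, 1.25.
Left endpoints: 4, 6, 7.75, 8.25.
r(4) = -48, r(6) = -122, r(7.75) = -213, r(8.25) = -243.5.
Sum = Σ Δt_i · r(t_i).
Sum = -720.375.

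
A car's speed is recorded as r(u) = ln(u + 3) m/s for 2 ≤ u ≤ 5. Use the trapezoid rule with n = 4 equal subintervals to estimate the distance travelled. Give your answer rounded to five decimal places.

5.58483

Δu = (5 − 2)/4 = 0.75.
r(2) ≈ 1.60944, r(2.75) ≈ 1.74920, r(3.5) ≈ 1.87180, r(4.25) ≈ 1.98100, r(5) ≈ 2.07944.
T_4 = (Δu/2)·[r(u_0) + 2r(u_1) + 2r(u_2) + 2r(u_3) + r(u_4)].
Sum ≈ 5.58483.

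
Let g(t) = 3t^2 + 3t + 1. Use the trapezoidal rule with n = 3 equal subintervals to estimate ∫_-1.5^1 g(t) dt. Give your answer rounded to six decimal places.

5.868056

Δt = (1 − (-1.5))/3 = 5/6.
g(-1.5) = 3.25, g(-2/3) = 1/3, g(1/6) = 19/12, g(1) = 7.
T_3 = (Δt/2)·[g(t_0) + 2g(t_1) + 2g(t_2) + g(t_3)].
Sum ≈ 5.868056.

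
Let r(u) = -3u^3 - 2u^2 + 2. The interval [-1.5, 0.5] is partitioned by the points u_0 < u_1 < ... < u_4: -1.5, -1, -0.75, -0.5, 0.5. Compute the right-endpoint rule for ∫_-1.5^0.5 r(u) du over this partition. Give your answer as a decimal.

Subinterval widths: 0.5, 0.25, 0.25, 1.
Right endpoints: -1, -0.75, -0.5, 0.5.
r(-1) = 3, r(-0.75) = 2.140625, r(-0.5) = 1.875, r(0.5) = 1.125.
Sum = Σ Δu_i · r(u_i).
Sum = 3.62890625.

3.62890625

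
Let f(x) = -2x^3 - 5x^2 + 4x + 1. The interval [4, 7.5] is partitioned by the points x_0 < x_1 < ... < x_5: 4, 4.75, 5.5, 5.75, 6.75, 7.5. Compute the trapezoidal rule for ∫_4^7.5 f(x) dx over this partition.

-1981.7421875

Subinterval widths: 0.75, 0.75, 0.25, 1, 0.75.
f(4) = -191, f(4.75) = -307.15625, f(5.5) = -461, f(5.75) = -521.53125, f(6.75) = -814.90625, f(7.5) = -1094.
On each subinterval the trapezoid contributes (Δx_i/2)·[f(x_{i-1}) + f(x_i)].
Sum = -1981.7421875.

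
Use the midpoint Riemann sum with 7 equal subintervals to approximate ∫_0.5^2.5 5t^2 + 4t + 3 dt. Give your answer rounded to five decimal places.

43.76531

Δt = (2.5 − 0.5)/7 = 2/7.
Midpoints: 9/14, 13/14, 17/14, 1.5, 25/14, 29/14, 33/14.
f(9/14) = 1497/196, f(13/14) = 2161/196, f(17/14) = 2985/196, f(1.5) = 20.25, f(25/14) = 5113/196, f(29/14) = 6417/196, f(33/14) = 7881/196.
Sum = Δt · [f(9/14) + f(13/14) + f(17/14) + ...].
Sum ≈ 43.76531.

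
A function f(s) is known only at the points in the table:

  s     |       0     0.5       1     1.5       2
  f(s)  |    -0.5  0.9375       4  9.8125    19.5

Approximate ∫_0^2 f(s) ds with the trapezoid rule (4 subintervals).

12.125

Δs = 0.5.
T_4 = (0.5/2)·[(-0.5) + 2·0.9375 + 2·4 + 2·9.8125 + 19.5] = 12.125.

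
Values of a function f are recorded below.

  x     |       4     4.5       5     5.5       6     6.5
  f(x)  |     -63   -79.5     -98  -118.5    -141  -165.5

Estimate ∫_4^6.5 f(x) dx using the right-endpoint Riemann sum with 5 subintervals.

-301.25

Δx = 0.5.
Sum = 0.5·[(-79.5) + (-98) + (-118.5) + (-141) + (-165.5)] = -301.25.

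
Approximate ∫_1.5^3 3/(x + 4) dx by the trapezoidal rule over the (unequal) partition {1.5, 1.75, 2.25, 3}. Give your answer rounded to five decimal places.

0.72455

Subinterval widths: 0.25, 0.5, 0.75.
f(1.5) = 6/11, f(1.75) = 12/23, f(2.25) = 0.48, f(3) = 3/7.
On each subinterval the trapezoid contributes (Δx_i/2)·[f(x_{i-1}) + f(x_i)].
Sum ≈ 0.72455.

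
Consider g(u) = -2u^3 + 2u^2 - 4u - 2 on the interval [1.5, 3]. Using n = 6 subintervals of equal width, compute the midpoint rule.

Δu = (3 − 1.5)/6 = 0.25.
Midpoints: 1.625, 1.875, 2.125, 2.375, 2.625, 2.875.
g(1.625) = -11.80078125, g(1.875) = -15.65234375, g(2.125) = -20.66015625, g(2.375) = -27.01171875, g(2.625) = -34.89453125, g(2.875) = -44.49609375.
Sum = Δu · [g(1.625) + g(1.875) + g(2.125) + ...].
Sum = -38.62890625.

-38.62890625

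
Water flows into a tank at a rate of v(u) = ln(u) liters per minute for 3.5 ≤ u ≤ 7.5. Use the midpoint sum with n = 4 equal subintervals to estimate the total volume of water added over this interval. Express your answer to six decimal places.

Δu = (7.5 − 3.5)/4 = 1.
Midpoints: 4, 5, 6, 7.
v(4) ≈ 1.386294, v(5) ≈ 1.609438, v(6) ≈ 1.791759, v(7) ≈ 1.945910.
Sum = Δu · [v(4) + v(5) + v(6) + v(7)].
Sum ≈ 6.733402.

6.733402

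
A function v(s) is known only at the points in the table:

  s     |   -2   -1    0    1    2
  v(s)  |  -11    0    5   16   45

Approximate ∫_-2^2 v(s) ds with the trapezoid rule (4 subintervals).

Δs = 1.
T_4 = (1/2)·[(-11) + 2·0 + 2·5 + 2·16 + 45] = 38.

38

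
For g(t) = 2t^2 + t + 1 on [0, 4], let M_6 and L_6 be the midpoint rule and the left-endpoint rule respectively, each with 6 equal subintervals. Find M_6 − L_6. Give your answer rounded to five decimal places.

11.11111

M_6 ≈ 54.3703704.
L_6 ≈ 43.2592593.
M_6 − L_6 ≈ 11.11111.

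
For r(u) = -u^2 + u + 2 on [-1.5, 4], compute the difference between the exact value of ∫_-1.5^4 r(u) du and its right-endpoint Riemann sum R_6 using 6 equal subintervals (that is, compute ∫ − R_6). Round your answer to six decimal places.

Exact integral: ∫_-1.5^4 r(u) du ≈ -4.58333333.
R_6 ≈ -9.13483796.
Error ≈ -4.58333333 − (-9.13483796) ≈ 4.551505.

4.551505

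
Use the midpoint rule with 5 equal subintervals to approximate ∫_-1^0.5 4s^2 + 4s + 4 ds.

Δs = (0.5 − (-1))/5 = 0.3.
Midpoints: -0.85, -0.55, -0.25, 0.05, 0.35.
f(-0.85) = 3.49, f(-0.55) = 3.01, f(-0.25) = 3.25, f(0.05) = 4.21, f(0.35) = 5.89.
Sum = Δs · [f(-0.85) + f(-0.55) + f(-0.25) + f(0.05) + f(0.35)].
Sum = 5.955.

5.955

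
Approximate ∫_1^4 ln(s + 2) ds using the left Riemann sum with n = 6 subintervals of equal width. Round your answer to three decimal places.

4.278

Δs = (4 − 1)/6 = 0.5.
Left endpoints: 1, 1.5, 2, 2.5, 3, 3.5.
f(1) ≈ 1.099, f(1.5) ≈ 1.253, f(2) ≈ 1.386, f(2.5) ≈ 1.504, f(3) ≈ 1.609, f(3.5) ≈ 1.705.
Sum = Δs · [f(1) + f(1.5) + f(2) + ...].
Sum ≈ 4.278.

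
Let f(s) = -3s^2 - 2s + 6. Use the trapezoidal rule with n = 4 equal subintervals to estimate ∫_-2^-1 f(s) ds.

Δs = (-1 − (-2))/4 = 0.25.
f(-2) = -2, f(-1.75) = 0.3125, f(-1.5) = 2.25, f(-1.25) = 3.8125, f(-1) = 5.
T_4 = (Δs/2)·[f(s_0) + 2f(s_1) + 2f(s_2) + 2f(s_3) + f(s_4)].
Sum = 1.96875.

1.96875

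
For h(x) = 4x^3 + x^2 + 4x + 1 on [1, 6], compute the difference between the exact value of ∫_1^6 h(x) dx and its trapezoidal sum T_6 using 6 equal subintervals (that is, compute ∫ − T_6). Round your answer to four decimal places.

-24.8843

Exact integral: ∫_1^6 h(x) dx ≈ 1441.666667.
T_6 ≈ 1466.550926.
Error ≈ 1441.666667 − 1466.550926 ≈ -24.8843.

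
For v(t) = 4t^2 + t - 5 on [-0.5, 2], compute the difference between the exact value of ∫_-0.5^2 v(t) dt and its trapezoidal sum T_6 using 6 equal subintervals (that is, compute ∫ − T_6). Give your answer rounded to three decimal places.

Exact integral: ∫_-0.5^2 v(t) dt ≈ 0.20833.
T_6 ≈ 0.49769.
Error ≈ 0.20833 − 0.49769 ≈ -0.289.

-0.289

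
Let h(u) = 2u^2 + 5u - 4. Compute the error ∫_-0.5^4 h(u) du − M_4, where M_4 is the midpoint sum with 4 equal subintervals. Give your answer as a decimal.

0.94921875

Exact integral: ∫_-0.5^4 h(u) du = 64.125.
M_4 = 63.17578125.
Error = 64.125 − 63.17578125 = 0.94921875.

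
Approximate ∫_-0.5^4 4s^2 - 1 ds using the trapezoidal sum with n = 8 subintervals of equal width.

81.94921875

Δs = (4 − (-0.5))/8 = 0.5625.
f(-0.5) = 0, f(0.0625) = -0.984375, f(0.625) = 0.5625, f(1.1875) = 4.640625, f(1.75) = 11.25, f(2.3125) = 20.390625, f(2.875) = 32.0625, f(3.4375) = 46.265625, f(4) = 63.
T_8 = (Δs/2)·[f(s_0) + 2f(s_1) + ... + 2f(s_{7}) + f(s_8)].
Sum = 81.94921875.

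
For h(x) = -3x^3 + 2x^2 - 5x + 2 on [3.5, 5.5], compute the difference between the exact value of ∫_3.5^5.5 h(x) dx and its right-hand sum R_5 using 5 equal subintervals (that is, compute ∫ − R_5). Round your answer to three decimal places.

Exact integral: ∫_3.5^5.5 h(x) dx ≈ -532.41667.
R_5 = -603.37.
Error ≈ -532.41667 − (-603.37) ≈ 70.953.

70.953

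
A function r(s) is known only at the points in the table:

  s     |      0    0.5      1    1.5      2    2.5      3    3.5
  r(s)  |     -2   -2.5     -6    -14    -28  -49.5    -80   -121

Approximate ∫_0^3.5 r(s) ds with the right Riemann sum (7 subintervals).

-150.5

Δs = 0.5.
Sum = 0.5·[(-2.5) + (-6) + (-14) + (-28) + (-49.5) + (-80) + (-121)] = -150.5.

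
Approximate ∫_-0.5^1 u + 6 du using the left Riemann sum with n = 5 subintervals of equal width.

Δu = (1 − (-0.5))/5 = 0.3.
Left endpoints: -0.5, -0.2, 0.1, 0.4, 0.7.
f(-0.5) = 5.5, f(-0.2) = 5.8, f(0.1) = 6.1, f(0.4) = 6.4, f(0.7) = 6.7.
Sum = Δu · [f(-0.5) + f(-0.2) + f(0.1) + f(0.4) + f(0.7)].
Sum = 9.15.

9.15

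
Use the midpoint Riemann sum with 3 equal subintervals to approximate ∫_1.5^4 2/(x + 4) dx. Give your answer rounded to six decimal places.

0.748384

Δx = (4 − 1.5)/3 = 5/6.
Midpoints: 23/12, 2.75, 43/12.
f(23/12) = 24/71, f(2.75) = 8/27, f(43/12) = 24/91.
Sum = Δx · [f(23/12) + f(2.75) + f(43/12)].
Sum ≈ 0.748384.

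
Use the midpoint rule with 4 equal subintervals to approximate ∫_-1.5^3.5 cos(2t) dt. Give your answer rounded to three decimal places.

Δt = (3.5 − (-1.5))/4 = 1.25.
Midpoints: -0.875, 0.375, 1.625, 2.875.
f(-0.875) ≈ -0.178, f(0.375) ≈ 0.732, f(1.625) ≈ -0.994, f(2.875) ≈ 0.861.
Sum = Δt · [f(-0.875) + f(0.375) + f(1.625) + f(2.875)].
Sum ≈ 0.526.

0.526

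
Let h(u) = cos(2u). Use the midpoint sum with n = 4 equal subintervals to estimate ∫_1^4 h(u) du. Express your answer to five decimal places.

Δu = (4 − 1)/4 = 0.75.
Midpoints: 1.375, 2.125, 2.875, 3.625.
h(1.375) ≈ -0.92430, h(2.125) ≈ -0.44609, h(2.875) ≈ 0.86119, h(3.625) ≈ 0.56792.
Sum = Δu · [h(1.375) + h(2.125) + h(2.875) + h(3.625)].
Sum ≈ 0.04405.

0.04405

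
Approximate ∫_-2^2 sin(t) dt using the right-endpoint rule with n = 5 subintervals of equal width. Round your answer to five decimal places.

Δt = (2 − (-2))/5 = 0.8.
Right endpoints: -1.2, -0.4, 0.4, 1.2, 2.
f(-1.2) ≈ -0.93204, f(-0.4) ≈ -0.38942, f(0.4) ≈ 0.38942, f(1.2) ≈ 0.93204, f(2) ≈ 0.90930.
Sum = Δt · [f(-1.2) + f(-0.4) + f(0.4) + f(1.2) + f(2)].
Sum ≈ 0.72744.

0.72744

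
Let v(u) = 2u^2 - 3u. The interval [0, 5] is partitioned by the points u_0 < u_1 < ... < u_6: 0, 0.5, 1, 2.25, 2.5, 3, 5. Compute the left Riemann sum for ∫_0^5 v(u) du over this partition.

19.59375

Subinterval widths: 0.5, 0.5, 1.25, 0.25, 0.5, 2.
Left endpoints: 0, 0.5, 1, 2.25, 2.5, 3.
v(0) = 0, v(0.5) = -1, v(1) = -1, v(2.25) = 3.375, v(2.5) = 5, v(3) = 9.
Sum = Σ Δu_i · v(u_i).
Sum = 19.59375.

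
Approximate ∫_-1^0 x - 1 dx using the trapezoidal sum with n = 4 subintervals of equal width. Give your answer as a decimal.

-1.5

Δx = (0 − (-1))/4 = 0.25.
f(-1) = -2, f(-0.75) = -1.75, f(-0.5) = -1.5, f(-0.25) = -1.25, f(0) = -1.
T_4 = (Δx/2)·[f(x_0) + 2f(x_1) + 2f(x_2) + 2f(x_3) + f(x_4)].
Sum = -1.5.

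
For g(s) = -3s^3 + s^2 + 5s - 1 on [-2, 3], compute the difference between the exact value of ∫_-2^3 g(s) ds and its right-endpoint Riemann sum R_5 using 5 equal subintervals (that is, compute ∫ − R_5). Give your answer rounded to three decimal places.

Exact integral: ∫_-2^3 g(s) ds ≈ -29.58333.
R_5 = -70.
Error ≈ -29.58333 − (-70) ≈ 40.417.

40.417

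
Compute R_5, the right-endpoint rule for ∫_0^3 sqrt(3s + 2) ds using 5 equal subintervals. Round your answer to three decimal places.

8.032

Δs = (3 − 0)/5 = 0.6.
Right endpoints: 0.6, 1.2, 1.8, 2.4, 3.
f(0.6) ≈ 1.949, f(1.2) ≈ 2.366, f(1.8) ≈ 2.720, f(2.4) ≈ 3.033, f(3) ≈ 3.317.
Sum = Δs · [f(0.6) + f(1.2) + f(1.8) + f(2.4) + f(3)].
Sum ≈ 8.032.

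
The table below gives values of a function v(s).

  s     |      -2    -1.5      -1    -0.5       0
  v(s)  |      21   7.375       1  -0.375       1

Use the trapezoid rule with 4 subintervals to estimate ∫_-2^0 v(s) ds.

Δs = 0.5.
T_4 = (0.5/2)·[21 + 2·7.375 + 2·1 + 2·(-0.375) + 1] = 9.5.

9.5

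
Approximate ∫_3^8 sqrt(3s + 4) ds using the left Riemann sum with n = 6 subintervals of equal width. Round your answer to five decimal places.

Δs = (8 − 3)/6 = 5/6.
Left endpoints: 3, 23/6, 14/3, 5.5, 19/3, 43/6.
f(3) ≈ 3.60555, f(23/6) ≈ 3.93700, f(14/3) ≈ 4.24264, f(5.5) ≈ 4.52769, f(19/3) ≈ 4.79583, f(43/6) ≈ 5.04975.
Sum = Δs · [f(3) + f(23/6) + f(14/3) + ...].
Sum ≈ 21.79873.

21.79873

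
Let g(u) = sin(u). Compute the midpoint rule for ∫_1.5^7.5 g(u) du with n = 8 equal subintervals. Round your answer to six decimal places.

Δu = (7.5 − 1.5)/8 = 0.75.
Midpoints: 1.875, 2.625, 3.375, 4.125, 4.875, 5.625, 6.375, 7.125.
g(1.875) ≈ 0.954086, g(2.625) ≈ 0.493920, g(3.375) ≈ -0.231294, g(4.125) ≈ -0.832391, g(4.875) ≈ -0.986808, g(5.625) ≈ -0.611682, g(6.375) ≈ 0.091686, g(7.125) ≈ 0.745853.
Sum = Δu · [g(1.875) + g(2.625) + g(3.375) + ...].
Sum ≈ -0.282472.

-0.282472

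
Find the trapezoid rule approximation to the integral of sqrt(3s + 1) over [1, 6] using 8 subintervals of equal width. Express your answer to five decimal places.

16.61331

Δs = (6 − 1)/8 = 0.625.
f(1) ≈ 2.00000, f(1.625) ≈ 2.42384, f(2.25) ≈ 2.78388, f(2.875) ≈ 3.10242, f(3.5) ≈ 3.39116, f(4.125) ≈ 3.65718, f(4.75) ≈ 3.90512, f(5.375) ≈ 4.13824, f(6) ≈ 4.35890.
T_8 = (Δs/2)·[f(s_0) + 2f(s_1) + ... + 2f(s_{7}) + f(s_8)].
Sum ≈ 16.61331.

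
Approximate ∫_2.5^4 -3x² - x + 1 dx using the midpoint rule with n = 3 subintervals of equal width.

-51.65625

Δx = (4 − 2.5)/3 = 0.5.
Midpoints: 2.75, 3.25, 3.75.
f(2.75) = -24.4375, f(3.25) = -33.9375, f(3.75) = -44.9375.
Sum = Δx · [f(2.75) + f(3.25) + f(3.75)].
Sum = -51.65625.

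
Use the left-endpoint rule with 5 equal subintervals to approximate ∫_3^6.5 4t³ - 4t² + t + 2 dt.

Δt = (6.5 − 3)/5 = 0.7.
Left endpoints: 3, 3.7, 4.4, 5.1, 5.8.
f(3) = 77, f(3.7) = 153.552, f(4.4) = 269.696, f(5.1) = 433.664, f(5.8) = 653.688.
Sum = Δt · [f(3) + f(3.7) + f(4.4) + f(5.1) + f(5.8)].
Sum = 1111.32.

1111.32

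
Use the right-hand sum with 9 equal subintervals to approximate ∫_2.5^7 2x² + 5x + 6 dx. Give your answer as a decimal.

Δx = (7 − 2.5)/9 = 0.5.
Right endpoints: 3, 3.5, 4, 4.5, 5, 5.5, 6, 6.5, 7.
f(3) = 39, f(3.5) = 48, f(4) = 58, f(4.5) = 69, f(5) = 81, f(5.5) = 94, f(6) = 108, f(6.5) = 123, f(7) = 139.
Sum = Δx · [f(3) + f(3.5) + f(4) + ...].
Sum = 379.5.

379.5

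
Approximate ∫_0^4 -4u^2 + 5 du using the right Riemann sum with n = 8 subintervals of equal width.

-82

Δu = (4 − 0)/8 = 0.5.
Right endpoints: 0.5, 1, 1.5, 2, 2.5, 3, 3.5, 4.
f(0.5) = 4, f(1) = 1, f(1.5) = -4, f(2) = -11, f(2.5) = -20, f(3) = -31, f(3.5) = -44, f(4) = -59.
Sum = Δu · [f(0.5) + f(1) + f(1.5) + ...].
Sum = -82.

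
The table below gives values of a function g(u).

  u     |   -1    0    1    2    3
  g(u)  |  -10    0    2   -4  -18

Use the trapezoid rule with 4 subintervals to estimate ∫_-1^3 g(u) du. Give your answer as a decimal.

-16

Δu = 1.
T_4 = (1/2)·[(-10) + 2·0 + 2·2 + 2·(-4) + (-18)] = -16.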